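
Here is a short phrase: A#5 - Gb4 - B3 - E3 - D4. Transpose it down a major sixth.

A#5: a sixth down reaches C, and 9 semitones makes it C#5.
Gb4 down a major sixth is Bbb3.
A major sixth down from B3 gives D3.
E3 down a major sixth is G2.
D4 down a major sixth is F3.

C#5 Bbb3 D3 G2 F3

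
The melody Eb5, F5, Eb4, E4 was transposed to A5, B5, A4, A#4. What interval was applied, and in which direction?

Take the first pair: Eb5 → A5. E to A spans 4 letter names, so the interval is some kind of fourth.
Eb5 to A5 is 6 semitones, which makes it an augmented fourth; the second version is higher, so the direction is up.
Checking another pair — E4 → A#4 — gives the same interval.

up an augmented fourth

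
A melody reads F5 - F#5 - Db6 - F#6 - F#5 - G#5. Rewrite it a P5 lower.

Bb4 B4 Gb5 B5 B4 C#5

F5 -> Bb4
F#5 -> B4
Db6 -> Gb5
F#6 -> B5
F#5 -> B4
G#5 -> C#5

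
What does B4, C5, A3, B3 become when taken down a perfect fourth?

F#4 G4 E3 F#3

B4 becomes F#4
C5 becomes G4
A3 becomes E3
B3 becomes F#3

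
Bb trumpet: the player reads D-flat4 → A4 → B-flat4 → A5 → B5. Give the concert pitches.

Cb4 G4 Ab4 G5 A5

The Bb trumpet sounds a major second below written, so transpose each written note down a major second.
Db4 -> Cb4
A4 -> G4
Bb4 -> Ab4
A5 -> G5
B5 -> A5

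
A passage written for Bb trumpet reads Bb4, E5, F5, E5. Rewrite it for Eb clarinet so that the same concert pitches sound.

F4 B4 C5 B4

First find concert pitch: the Bb trumpet sounds a major second below written, so Bb4 E5 F5 E5 sounds Ab4 D5 Eb5 D5.
Then write for Eb clarinet: it sounds a minor third above written, so the part must be a minor third below concert.
Ab4 → F4
D5 → B4
Eb5 → C5
D5 → B4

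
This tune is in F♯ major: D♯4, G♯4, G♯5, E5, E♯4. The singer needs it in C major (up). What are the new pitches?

A4 D5 D6 Bb5 B4

F♯ major to C major up is a diminished fifth, so every note moves up by that interval.
D#4 to A4
G#4 to D5
G#5 to D6
E5 to Bb5
E#4 to B4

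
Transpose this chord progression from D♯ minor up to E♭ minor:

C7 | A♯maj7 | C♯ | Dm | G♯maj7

D♯ minor up to E♭ minor is a diminished second; each chord root moves by that interval while the quality stays the same.
C7: root C up a diminished second → Dbb, giving Dbb7.
A♯maj7: root A♯ up a diminished second → Bb, giving Bbmaj7.
C♯: root C♯ up a diminished second → Db, giving Db.
Dm: root D up a diminished second → Ebb, giving Ebbm.
G♯maj7: root G♯ up a diminished second → Ab, giving Abmaj7.

Dbb7 Bbmaj7 Db Ebbm Abmaj7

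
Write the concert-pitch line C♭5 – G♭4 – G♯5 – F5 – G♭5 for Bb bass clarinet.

Db6 Ab5 A#6 G6 Ab6

Written C4 sounds as Bb2 on the Bb bass clarinet, so concert pitches are written a major ninth up.
Cb5 to Db6
Gb4 to Ab5
G#5 to A#6
F5 to G6
Gb5 to Ab6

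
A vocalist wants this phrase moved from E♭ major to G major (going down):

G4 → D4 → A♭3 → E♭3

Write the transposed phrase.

B3 F#3 C3 G2

E♭ major to G major down is a minor sixth, so every note moves down by that interval.
G4 to B3
D4 to F#3
Ab3 to C3
Eb3 to G2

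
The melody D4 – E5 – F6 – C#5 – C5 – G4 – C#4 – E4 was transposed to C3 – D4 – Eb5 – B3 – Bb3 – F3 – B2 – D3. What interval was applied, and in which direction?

down a major ninth

Take the first pair: D4 → C3. D to C spans 9 letter names, so the interval is some kind of ninth.
C3 to D4 is 14 semitones, which makes it a major ninth; the second version is lower, so the direction is down.
Checking another pair — E4 → D3 — gives the same interval.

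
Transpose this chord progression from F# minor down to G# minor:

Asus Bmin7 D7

Bsus C#min7 E7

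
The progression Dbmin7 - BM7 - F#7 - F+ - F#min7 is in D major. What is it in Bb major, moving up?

Bbbmin7 GM7 D7 Db+ Dmin7

D major up to Bb major is a minor sixth; each chord root moves by that interval while the quality stays the same.
Dbmin7: root Db up a minor sixth → Bbb, giving Bbbmin7.
BM7: root B up a minor sixth → G, giving GM7.
F#7: root F# up a minor sixth → D, giving D7.
F+: root F up a minor sixth → Db, giving Db+.
F#min7: root F# up a minor sixth → D, giving Dmin7.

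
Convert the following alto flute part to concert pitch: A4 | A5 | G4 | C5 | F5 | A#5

E4 E5 D4 G4 C5 E#5

The alto flute sounds a perfect fourth below written, so transpose each written note down a perfect fourth.
A4 -> E4
A5 -> E5
G4 -> D4
C5 -> G4
F5 -> C5
A#5 -> E#5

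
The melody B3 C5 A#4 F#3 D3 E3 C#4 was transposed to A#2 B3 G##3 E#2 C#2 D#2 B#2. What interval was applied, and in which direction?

down a minor ninth

Take the first pair: B3 → A#2. B to A spans 9 letter names, so the interval is some kind of ninth.
A#2 to B3 is 13 semitones, which makes it a minor ninth; the second version is lower, so the direction is down.
Checking another pair — C#4 → B#2 — gives the same interval.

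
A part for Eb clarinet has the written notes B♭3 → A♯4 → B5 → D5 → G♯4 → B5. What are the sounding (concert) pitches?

Db4 C#5 D6 F5 B4 D6

Written C4 on the Eb clarinet sounds as Eb4, a minor third higher; apply that shift to every note.
Bb3 to Db4
A#4 to C#5
B5 to D6
D5 to F5
G#4 to B4
B5 to D6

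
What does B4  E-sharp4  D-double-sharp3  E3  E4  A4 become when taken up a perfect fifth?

F#5 B#4 A##3 B3 B4 E5

A perfect fifth up from B4 gives F#5.
E#4 up a perfect fifth is B#4.
D##3: a fifth up reaches A, and 7 semitones makes it A##3.
A perfect fifth up from E3 gives B3.
A perfect fifth up from E4 gives B4.
A4 up a perfect fifth is E5.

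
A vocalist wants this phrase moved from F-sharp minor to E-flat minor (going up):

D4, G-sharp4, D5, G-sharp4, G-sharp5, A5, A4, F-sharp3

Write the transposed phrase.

Cb5 F5 Cb6 F5 F6 Gb6 Gb5 Eb4

F-sharp minor to E-flat minor up is a diminished seventh, so every note moves up by that interval.
D4 to Cb5
G#4 to F5
D5 to Cb6
G#4 to F5
G#5 to F6
A5 to Gb6
A4 to Gb5
F#3 to Eb4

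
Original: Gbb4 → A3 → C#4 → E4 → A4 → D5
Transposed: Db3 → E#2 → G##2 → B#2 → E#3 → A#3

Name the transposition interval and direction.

down a diminished eleventh

From Gbb4 to Db3 is 11 letter names — an eleventh of some quality.
Db3 to Gbb4 is 16 semitones, which makes it a diminished eleventh; the second version is lower, so the direction is down.
Checking another pair — D5 → A#3 — gives the same interval.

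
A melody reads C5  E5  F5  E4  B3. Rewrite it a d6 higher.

Abb5 Cb6 Dbb6 Cb5 Gb4

C5 up a diminished sixth is Abb5.
E5 up a diminished sixth is Cb6.
F5: a sixth up reaches D, and 7 semitones makes it Dbb6.
E4 up a diminished sixth is Cb5.
B3 up a diminished sixth is Gb4.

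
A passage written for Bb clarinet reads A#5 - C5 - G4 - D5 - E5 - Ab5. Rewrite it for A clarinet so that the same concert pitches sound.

B5 Db5 Ab4 Eb5 F5 Bbb5

First find concert pitch: the Bb clarinet sounds a major second below written, so A#5 C5 G4 D5 E5 Ab5 sounds G#5 Bb4 F4 C5 D5 Gb5.
Then write for A clarinet: it sounds a minor third below written, so the part must be a minor third above concert.
G#5 → B5
Bb4 → Db5
F4 → Ab4
C5 → Eb5
D5 → F5
Gb5 → Bbb5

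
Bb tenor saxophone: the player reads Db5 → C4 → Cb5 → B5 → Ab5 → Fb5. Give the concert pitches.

Cb4 Bb2 Bbb3 A4 Gb4 Ebb4

Written C4 on the Bb tenor saxophone sounds as Bb2, a major ninth lower; apply that shift to every note.
Db5 -> Cb4
C4 -> Bb2
Cb5 -> Bbb3
B5 -> A4
Ab5 -> Gb4
Fb5 -> Ebb4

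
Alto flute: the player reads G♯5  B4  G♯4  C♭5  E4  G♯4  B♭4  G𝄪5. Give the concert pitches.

D#5 F#4 D#4 Gb4 B3 D#4 F4 D##5

Written C4 on the alto flute sounds as G3, a perfect fourth lower; apply that shift to every note.
G#5 -> D#5
B4 -> F#4
G#4 -> D#4
Cb5 -> Gb4
E4 -> B3
G#4 -> D#4
Bb4 -> F4
G##5 -> D##5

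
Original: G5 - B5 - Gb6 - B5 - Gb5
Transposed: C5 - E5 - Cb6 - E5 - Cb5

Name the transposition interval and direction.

From G5 to C5 is 5 letter names — a fifth of some quality.
C5 to G5 is 7 semitones, which makes it a perfect fifth; the second version is lower, so the direction is down.
Checking another pair — Gb5 → Cb5 — gives the same interval.

down a perfect fifth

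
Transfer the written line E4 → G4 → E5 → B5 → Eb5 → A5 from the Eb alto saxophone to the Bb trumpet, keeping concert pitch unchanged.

A3 C4 A4 E5 Ab4 D5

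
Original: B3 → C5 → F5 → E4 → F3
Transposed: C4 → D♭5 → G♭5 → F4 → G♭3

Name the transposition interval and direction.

Take the first pair: B3 → C4. B to C spans 2 letter names, so the interval is some kind of second.
B3 to C4 is 1 semitone, which makes it a minor second; the second version is higher, so the direction is up.
Checking another pair — F3 → Gb3 — gives the same interval.

up a minor second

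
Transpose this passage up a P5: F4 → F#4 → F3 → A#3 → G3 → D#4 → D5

C5 C#5 C4 E#4 D4 A#4 A5

F4 -> C5
F#4 -> C#5
F3 -> C4
A#3 -> E#4
G3 -> D4
D#4 -> A#4
D5 -> A5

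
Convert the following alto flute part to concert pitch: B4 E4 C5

The alto flute sounds a perfect fourth below written, so transpose each written note down a perfect fourth.
B4 gives F#4
E4 gives B3
C5 gives G4

F#4 B3 G4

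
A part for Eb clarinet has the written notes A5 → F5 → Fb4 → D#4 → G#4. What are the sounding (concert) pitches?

The Eb clarinet sounds a minor third above written, so transpose each written note up a minor third.
A5 gives C6
F5 gives Ab5
Fb4 gives Abb4
D#4 gives F#4
G#4 gives B4

C6 Ab5 Abb4 F#4 B4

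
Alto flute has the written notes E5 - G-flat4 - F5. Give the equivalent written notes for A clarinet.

First find concert pitch: the alto flute sounds a perfect fourth below written, so E5 G-flat4 F5 sounds B4 Db4 C5.
Then write for A clarinet: it sounds a minor third below written, so the part must be a minor third above concert.
B4 → D5
Db4 → Fb4
C5 → Eb5

D5 Fb4 Eb5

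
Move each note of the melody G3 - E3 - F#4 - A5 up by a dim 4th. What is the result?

G3 becomes Cb4
E3 becomes Ab3
F#4 becomes Bb4
A5 becomes Db6

Cb4 Ab3 Bb4 Db6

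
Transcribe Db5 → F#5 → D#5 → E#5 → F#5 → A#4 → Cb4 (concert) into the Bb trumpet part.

Eb5 G#5 E#5 F##5 G#5 B#4 Db4

The Bb trumpet sounds a major second below written, so the written part must be a major second above concert — transpose each note up.
Db5 to Eb5
F#5 to G#5
D#5 to E#5
E#5 to F##5
F#5 to G#5
A#4 to B#4
Cb4 to Db4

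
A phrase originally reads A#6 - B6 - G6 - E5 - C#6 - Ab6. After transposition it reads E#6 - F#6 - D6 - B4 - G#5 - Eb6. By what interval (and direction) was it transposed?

From A#6 to E#6 is 4 letter names — a fourth of some quality.
E#6 to A#6 is 5 semitones, which makes it a perfect fourth; the second version is lower, so the direction is down.
Checking another pair — Ab6 → Eb6 — gives the same interval.

down a perfect fourth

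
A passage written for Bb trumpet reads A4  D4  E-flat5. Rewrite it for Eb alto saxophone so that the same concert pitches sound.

E5 A4 Bb5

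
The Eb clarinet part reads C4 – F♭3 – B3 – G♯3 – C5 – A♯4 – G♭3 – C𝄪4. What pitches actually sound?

Written C4 on the Eb clarinet sounds as Eb4, a minor third higher; apply that shift to every note.
C4 → Eb4
Fb3 → Abb3
B3 → D4
G#3 → B3
C5 → Eb5
A#4 → C#5
Gb3 → Bbb3
C##4 → E#4

Eb4 Abb3 D4 B3 Eb5 C#5 Bbb3 E#4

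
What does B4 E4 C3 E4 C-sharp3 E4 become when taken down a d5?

E#4 A#3 F#2 A#3 F##2 A#3

B4: a fifth down reaches E, and 6 semitones makes it E#4.
E4: a fifth down reaches A, and 6 semitones makes it A#3.
A diminished fifth down from C3 gives F#2.
E4: a fifth down reaches A, and 6 semitones makes it A#3.
C#3: a fifth down reaches F, and 6 semitones makes it F##2.
A diminished fifth down from E4 gives A#3.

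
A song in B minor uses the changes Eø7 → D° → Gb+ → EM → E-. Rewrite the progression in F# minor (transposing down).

B minor down to F# minor is a perfect fourth; each chord root moves by that interval while the quality stays the same.
Eø7: root E down a perfect fourth → B, giving Bø7.
D°: root D down a perfect fourth → A, giving A°.
Gb+: root Gb down a perfect fourth → Db, giving Db+.
EM: root E down a perfect fourth → B, giving BM.
E-: root E down a perfect fourth → B, giving B-.

Bø7 A° Db+ BM B-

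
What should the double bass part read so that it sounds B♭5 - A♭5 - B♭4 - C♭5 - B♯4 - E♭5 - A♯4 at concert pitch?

Written C4 sounds as C3 on the double bass, so concert pitches are written a perfect octave up.
Bb5 gives Bb6
Ab5 gives Ab6
Bb4 gives Bb5
Cb5 gives Cb6
B#4 gives B#5
Eb5 gives Eb6
A#4 gives A#5

Bb6 Ab6 Bb5 Cb6 B#5 Eb6 A#5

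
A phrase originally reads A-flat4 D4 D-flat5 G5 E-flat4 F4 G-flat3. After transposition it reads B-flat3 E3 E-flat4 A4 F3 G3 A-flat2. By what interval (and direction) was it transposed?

down a minor seventh

From Ab4 to Bb3 is 7 letter names — a seventh of some quality.
Bb3 to Ab4 is 10 semitones, which makes it a minor seventh; the second version is lower, so the direction is down.
Checking another pair — Gb3 → Ab2 — gives the same interval.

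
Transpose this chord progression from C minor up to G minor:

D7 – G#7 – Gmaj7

C minor up to G minor is a perfect fifth; each chord root moves by that interval while the quality stays the same.
D7: root D up a perfect fifth → A, giving A7.
G#7: root G# up a perfect fifth → D#, giving D#7.
Gmaj7: root G up a perfect fifth → D, giving Dmaj7.

A7 D#7 Dmaj7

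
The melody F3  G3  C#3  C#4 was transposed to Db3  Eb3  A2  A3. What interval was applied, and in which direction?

down a major third

From F3 to Db3 is 3 letter names — a third of some quality.
Db3 to F3 is 4 semitones, which makes it a major third; the second version is lower, so the direction is down.
Checking another pair — C#4 → A3 — gives the same interval.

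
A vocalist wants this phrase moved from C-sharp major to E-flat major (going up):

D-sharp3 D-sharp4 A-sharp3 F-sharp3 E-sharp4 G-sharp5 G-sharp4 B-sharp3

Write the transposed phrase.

F3 F4 C4 Ab3 G4 Bb5 Bb4 D4

C-sharp major to E-flat major up is a diminished third, so every note moves up by that interval.
D#3 becomes F3
D#4 becomes F4
A#3 becomes C4
F#3 becomes Ab3
E#4 becomes G4
G#5 becomes Bb5
G#4 becomes Bb4
B#3 becomes D4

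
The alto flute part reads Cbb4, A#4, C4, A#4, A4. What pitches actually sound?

Written C4 on the alto flute sounds as G3, a perfect fourth lower; apply that shift to every note.
Cbb4 gives Gbb3
A#4 gives E#4
C4 gives G3
A#4 gives E#4
A4 gives E4

Gbb3 E#4 G3 E#4 E4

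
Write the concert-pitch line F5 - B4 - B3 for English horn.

Written C4 sounds as F3 on the English horn, so concert pitches are written a perfect fifth up.
F5 -> C6
B4 -> F#5
B3 -> F#4

C6 F#5 F#4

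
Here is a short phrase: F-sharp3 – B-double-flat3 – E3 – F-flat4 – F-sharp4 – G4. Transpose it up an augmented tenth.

F#3 to A##4
Bbb3 to D5
E3 to G##4
Fb4 to A5
F#4 to A##5
G4 to B#5

A##4 D5 G##4 A5 A##5 B#5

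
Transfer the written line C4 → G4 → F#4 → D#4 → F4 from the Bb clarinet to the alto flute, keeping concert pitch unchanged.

Eb4 Bb4 A4 F#4 Ab4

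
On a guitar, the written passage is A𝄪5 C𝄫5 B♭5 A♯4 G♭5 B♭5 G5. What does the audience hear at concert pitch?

A##4 Cbb4 Bb4 A#3 Gb4 Bb4 G4

Written C4 on the guitar sounds as C3, a perfect octave lower; apply that shift to every note.
A##5 gives A##4
Cbb5 gives Cbb4
Bb5 gives Bb4
A#4 gives A#3
Gb5 gives Gb4
Bb5 gives Bb4
G5 gives G4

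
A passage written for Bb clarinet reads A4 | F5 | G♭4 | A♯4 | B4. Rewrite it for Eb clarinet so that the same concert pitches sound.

E4 C5 Db4 E#4 F#4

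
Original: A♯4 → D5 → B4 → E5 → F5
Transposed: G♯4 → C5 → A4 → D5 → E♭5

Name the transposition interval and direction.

down a major second

Take the first pair: A#4 → G#4. A to G spans 2 letter names, so the interval is some kind of second.
G#4 to A#4 is 2 semitones, which makes it a major second; the second version is lower, so the direction is down.
Checking another pair — F5 → Eb5 — gives the same interval.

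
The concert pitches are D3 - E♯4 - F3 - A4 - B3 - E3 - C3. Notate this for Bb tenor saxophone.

E4 F##5 G4 B5 C#5 F#4 D4

The Bb tenor saxophone sounds a major ninth below written, so the written part must be a major ninth above concert — transpose each note up.
D3 -> E4
E#4 -> F##5
F3 -> G4
A4 -> B5
B3 -> C#5
E3 -> F#4
C3 -> D4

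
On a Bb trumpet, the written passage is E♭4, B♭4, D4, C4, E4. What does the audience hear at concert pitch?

Db4 Ab4 C4 Bb3 D4

The Bb trumpet sounds a major second below written, so transpose each written note down a major second.
Eb4 to Db4
Bb4 to Ab4
D4 to C4
C4 to Bb3
E4 to D4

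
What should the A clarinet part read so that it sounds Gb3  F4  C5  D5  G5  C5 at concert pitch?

Bbb3 Ab4 Eb5 F5 Bb5 Eb5

Written C4 sounds as A3 on the A clarinet, so concert pitches are written a minor third up.
Gb3 to Bbb3
F4 to Ab4
C5 to Eb5
D5 to F5
G5 to Bb5
C5 to Eb5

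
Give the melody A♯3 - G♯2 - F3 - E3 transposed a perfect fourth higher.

D#4 C#3 Bb3 A3

A#3 to D#4
G#2 to C#3
F3 to Bb3
E3 to A3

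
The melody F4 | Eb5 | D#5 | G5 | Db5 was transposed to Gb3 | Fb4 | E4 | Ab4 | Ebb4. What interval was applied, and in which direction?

down a major seventh

Take the first pair: F4 → Gb3. F to G spans 7 letter names, so the interval is some kind of seventh.
Gb3 to F4 is 11 semitones, which makes it a major seventh; the second version is lower, so the direction is down.
Checking another pair — Db5 → Ebb4 — gives the same interval.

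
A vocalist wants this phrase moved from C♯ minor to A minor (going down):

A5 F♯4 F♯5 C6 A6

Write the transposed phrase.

F5 D4 D5 Ab5 F6

C♯ minor to A minor down is a major third, so every note moves down by that interval.
A5 -> F5
F#4 -> D4
F#5 -> D5
C6 -> Ab5
A6 -> F6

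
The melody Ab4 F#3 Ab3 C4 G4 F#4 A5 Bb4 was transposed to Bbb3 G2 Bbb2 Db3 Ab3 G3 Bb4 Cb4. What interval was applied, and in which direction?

Take the first pair: Ab4 → Bbb3. A to B spans 7 letter names, so the interval is some kind of seventh.
Bbb3 to Ab4 is 11 semitones, which makes it a major seventh; the second version is lower, so the direction is down.
Checking another pair — Bb4 → Cb4 — gives the same interval.

down a major seventh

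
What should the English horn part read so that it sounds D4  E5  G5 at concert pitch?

Written C4 sounds as F3 on the English horn, so concert pitches are written a perfect fifth up.
D4 to A4
E5 to B5
G5 to D6

A4 B5 D6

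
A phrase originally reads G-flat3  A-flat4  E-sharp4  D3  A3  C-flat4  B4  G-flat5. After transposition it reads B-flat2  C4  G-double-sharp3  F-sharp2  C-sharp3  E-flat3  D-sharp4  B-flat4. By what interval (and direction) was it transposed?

down a minor sixth

From Gb3 to Bb2 is 6 letter names — a sixth of some quality.
Bb2 to Gb3 is 8 semitones, which makes it a minor sixth; the second version is lower, so the direction is down.
Checking another pair — Gb5 → Bb4 — gives the same interval.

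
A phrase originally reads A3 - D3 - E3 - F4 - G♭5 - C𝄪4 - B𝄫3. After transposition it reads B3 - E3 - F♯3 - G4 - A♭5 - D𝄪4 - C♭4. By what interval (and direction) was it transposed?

up a major second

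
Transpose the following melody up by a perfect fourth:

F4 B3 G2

Bb4 E4 C3

F4 gives Bb4
B3 gives E4
G2 gives C3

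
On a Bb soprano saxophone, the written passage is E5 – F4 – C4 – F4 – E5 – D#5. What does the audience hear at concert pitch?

D5 Eb4 Bb3 Eb4 D5 C#5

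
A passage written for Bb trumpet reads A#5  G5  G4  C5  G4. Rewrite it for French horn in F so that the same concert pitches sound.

First find concert pitch: the Bb trumpet sounds a major second below written, so A#5 G5 G4 C5 G4 sounds G#5 F5 F4 Bb4 F4.
Then write for French horn in F: it sounds a perfect fifth below written, so the part must be a perfect fifth above concert.
G#5 → D#6
F5 → C6
F4 → C5
Bb4 → F5
F4 → C5

D#6 C6 C5 F5 C5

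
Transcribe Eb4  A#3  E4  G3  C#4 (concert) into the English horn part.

Bb4 E#4 B4 D4 G#4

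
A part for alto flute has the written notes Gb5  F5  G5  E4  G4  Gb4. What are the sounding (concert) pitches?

Db5 C5 D5 B3 D4 Db4

The alto flute sounds a perfect fourth below written, so transpose each written note down a perfect fourth.
Gb5 -> Db5
F5 -> C5
G5 -> D5
E4 -> B3
G4 -> D4
Gb4 -> Db4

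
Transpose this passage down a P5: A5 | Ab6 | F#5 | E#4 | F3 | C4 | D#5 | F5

D5 Db6 B4 A#3 Bb2 F3 G#4 Bb4

A5 → D5
Ab6 → Db6
F#5 → B4
E#4 → A#3
F3 → Bb2
C4 → F3
D#5 → G#4
F5 → Bb4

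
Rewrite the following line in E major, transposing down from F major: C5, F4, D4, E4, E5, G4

B4 E4 C#4 D#4 D#5 F#4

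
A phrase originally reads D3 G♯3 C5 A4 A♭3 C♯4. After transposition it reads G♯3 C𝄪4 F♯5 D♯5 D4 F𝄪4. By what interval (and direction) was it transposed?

up an augmented fourth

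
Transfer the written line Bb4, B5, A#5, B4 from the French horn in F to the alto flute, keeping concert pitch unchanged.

Ab4 A5 G#5 A4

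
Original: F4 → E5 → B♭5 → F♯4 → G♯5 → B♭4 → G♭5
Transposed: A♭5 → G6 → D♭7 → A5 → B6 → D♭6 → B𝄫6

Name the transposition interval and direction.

up a minor tenth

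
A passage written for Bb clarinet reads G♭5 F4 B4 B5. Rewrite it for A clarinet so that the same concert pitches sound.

First find concert pitch: the Bb clarinet sounds a major second below written, so G♭5 F4 B4 B5 sounds Fb5 Eb4 A4 A5.
Then write for A clarinet: it sounds a minor third below written, so the part must be a minor third above concert.
Fb5 → Abb5
Eb4 → Gb4
A4 → C5
A5 → C6

Abb5 Gb4 C5 C6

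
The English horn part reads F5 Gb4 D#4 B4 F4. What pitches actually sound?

Written C4 on the English horn sounds as F3, a perfect fifth lower; apply that shift to every note.
F5 becomes Bb4
Gb4 becomes Cb4
D#4 becomes G#3
B4 becomes E4
F4 becomes Bb3

Bb4 Cb4 G#3 E4 Bb3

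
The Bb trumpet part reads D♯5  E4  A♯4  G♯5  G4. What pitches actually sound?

C#5 D4 G#4 F#5 F4

The Bb trumpet sounds a major second below written, so transpose each written note down a major second.
D#5 → C#5
E4 → D4
A#4 → G#4
G#5 → F#5
G4 → F4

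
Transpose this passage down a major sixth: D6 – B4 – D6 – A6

F5 D4 F5 C6

D6 → F5
B4 → D4
D6 → F5
A6 → C6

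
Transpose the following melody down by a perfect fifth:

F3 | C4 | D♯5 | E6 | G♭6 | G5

A perfect fifth down from F3 gives Bb2.
C4: a fifth down reaches F, and 7 semitones makes it F3.
D#5 down a perfect fifth is G#4.
E6 down a perfect fifth is A5.
Gb6: a fifth down reaches C, and 7 semitones makes it Cb6.
A perfect fifth down from G5 gives C5.

Bb2 F3 G#4 A5 Cb6 C5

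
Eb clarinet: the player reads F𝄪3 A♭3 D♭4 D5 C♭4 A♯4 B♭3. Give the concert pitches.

The Eb clarinet sounds a minor third above written, so transpose each written note up a minor third.
F##3 -> A#3
Ab3 -> Cb4
Db4 -> Fb4
D5 -> F5
Cb4 -> Ebb4
A#4 -> C#5
Bb3 -> Db4

A#3 Cb4 Fb4 F5 Ebb4 C#5 Db4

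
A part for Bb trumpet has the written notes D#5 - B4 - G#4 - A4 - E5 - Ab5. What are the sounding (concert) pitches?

C#5 A4 F#4 G4 D5 Gb5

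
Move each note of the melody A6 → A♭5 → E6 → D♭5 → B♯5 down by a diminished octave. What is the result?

A6 to A#5
Ab5 to A4
E6 to E#5
Db5 to D4
B#5 to B##4

A#5 A4 E#5 D4 B##4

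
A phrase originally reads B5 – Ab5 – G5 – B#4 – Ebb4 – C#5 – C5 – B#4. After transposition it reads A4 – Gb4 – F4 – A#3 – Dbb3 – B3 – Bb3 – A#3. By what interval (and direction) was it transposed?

Take the first pair: B5 → A4. B to A spans 9 letter names, so the interval is some kind of ninth.
A4 to B5 is 14 semitones, which makes it a major ninth; the second version is lower, so the direction is down.
Checking another pair — B#4 → A#3 — gives the same interval.

down a major ninth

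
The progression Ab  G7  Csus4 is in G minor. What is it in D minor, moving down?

G minor down to D minor is a perfect fourth; each chord root moves by that interval while the quality stays the same.
Ab: root Ab down a perfect fourth → Eb, giving Eb.
G7: root G down a perfect fourth → D, giving D7.
Csus4: root C down a perfect fourth → G, giving Gsus4.

Eb D7 Gsus4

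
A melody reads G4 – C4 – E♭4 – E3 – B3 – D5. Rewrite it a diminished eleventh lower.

A diminished eleventh down from G4 gives D#3.
C4: an eleventh down reaches G, and 16 semitones makes it G#2.
A diminished eleventh down from Eb4 gives B2.
E3 down a diminished eleventh is B#1.
B3 down a diminished eleventh is F##2.
D5: an eleventh down reaches A, and 16 semitones makes it A#3.

D#3 G#2 B2 B#1 F##2 A#3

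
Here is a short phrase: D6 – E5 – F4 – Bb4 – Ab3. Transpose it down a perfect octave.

D5 E4 F3 Bb3 Ab2

A perfect octave down from D6 gives D5.
A perfect octave down from E5 gives E4.
F4: an octave down reaches F, and 12 semitones makes it F3.
Bb4: an octave down reaches B, and 12 semitones makes it Bb3.
Ab3: an octave down reaches A, and 12 semitones makes it Ab2.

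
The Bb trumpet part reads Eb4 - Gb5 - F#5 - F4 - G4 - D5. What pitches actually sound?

Db4 Fb5 E5 Eb4 F4 C5

The Bb trumpet sounds a major second below written, so transpose each written note down a major second.
Eb4 → Db4
Gb5 → Fb5
F#5 → E5
F4 → Eb4
G4 → F4
D5 → C5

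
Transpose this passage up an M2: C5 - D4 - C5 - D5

D5 E4 D5 E5

C5 up a major second is D5.
D4 up a major second is E4.
A major second up from C5 gives D5.
A major second up from D5 gives E5.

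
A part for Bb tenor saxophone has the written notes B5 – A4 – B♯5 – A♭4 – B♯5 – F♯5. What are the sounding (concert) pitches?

A4 G3 A#4 Gb3 A#4 E4

The Bb tenor saxophone sounds a major ninth below written, so transpose each written note down a major ninth.
B5 → A4
A4 → G3
B#5 → A#4
Ab4 → Gb3
B#5 → A#4
F#5 → E4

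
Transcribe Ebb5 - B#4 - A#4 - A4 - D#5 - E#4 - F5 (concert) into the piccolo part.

Ebb4 B#3 A#3 A3 D#4 E#3 F4

Written C4 sounds as C5 on the piccolo, so concert pitches are written a perfect octave down.
Ebb5 gives Ebb4
B#4 gives B#3
A#4 gives A#3
A4 gives A3
D#5 gives D#4
E#4 gives E#3
F5 gives F4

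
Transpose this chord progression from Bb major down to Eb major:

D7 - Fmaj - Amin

G7 Bbmaj Dmin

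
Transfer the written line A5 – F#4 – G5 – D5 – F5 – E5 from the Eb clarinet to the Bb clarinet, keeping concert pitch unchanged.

D6 B4 C6 G5 Bb5 A5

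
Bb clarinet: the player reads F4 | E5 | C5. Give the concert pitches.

Written C4 on the Bb clarinet sounds as Bb3, a major second lower; apply that shift to every note.
F4 becomes Eb4
E5 becomes D5
C5 becomes Bb4

Eb4 D5 Bb4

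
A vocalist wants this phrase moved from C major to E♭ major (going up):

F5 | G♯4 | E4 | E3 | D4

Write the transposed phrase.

Ab5 B4 G4 G3 F4

From C up to E♭ is a minor third; apply that to each pitch.
F5 to Ab5
G#4 to B4
E4 to G4
E3 to G3
D4 to F4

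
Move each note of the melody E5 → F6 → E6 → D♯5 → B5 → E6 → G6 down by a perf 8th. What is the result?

E4 F5 E5 D#4 B4 E5 G5

A perfect octave down from E5 gives E4.
F6: an octave down reaches F, and 12 semitones makes it F5.
A perfect octave down from E6 gives E5.
A perfect octave down from D#5 gives D#4.
B5 down a perfect octave is B4.
A perfect octave down from E6 gives E5.
G6: an octave down reaches G, and 12 semitones makes it G5.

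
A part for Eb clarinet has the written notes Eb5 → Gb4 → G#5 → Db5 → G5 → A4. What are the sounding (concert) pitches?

Gb5 Bbb4 B5 Fb5 Bb5 C5

Written C4 on the Eb clarinet sounds as Eb4, a minor third higher; apply that shift to every note.
Eb5 to Gb5
Gb4 to Bbb4
G#5 to B5
Db5 to Fb5
G5 to Bb5
A4 to C5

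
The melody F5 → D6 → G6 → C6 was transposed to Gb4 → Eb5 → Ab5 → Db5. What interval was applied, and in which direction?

down a major seventh

Take the first pair: F5 → Gb4. F to G spans 7 letter names, so the interval is some kind of seventh.
Gb4 to F5 is 11 semitones, which makes it a major seventh; the second version is lower, so the direction is down.
Checking another pair — C6 → Db5 — gives the same interval.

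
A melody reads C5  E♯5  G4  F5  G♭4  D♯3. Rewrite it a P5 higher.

G5 B#5 D5 C6 Db5 A#3

C5 gives G5
E#5 gives B#5
G4 gives D5
F5 gives C6
Gb4 gives Db5
D#3 gives A#3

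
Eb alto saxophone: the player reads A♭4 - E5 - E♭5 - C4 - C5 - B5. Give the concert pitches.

Cb4 G4 Gb4 Eb3 Eb4 D5

The Eb alto saxophone sounds a major sixth below written, so transpose each written note down a major sixth.
Ab4 becomes Cb4
E5 becomes G4
Eb5 becomes Gb4
C4 becomes Eb3
C5 becomes Eb4
B5 becomes D5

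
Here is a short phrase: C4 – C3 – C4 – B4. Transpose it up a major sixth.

A4 A3 A4 G#5

C4 → A4
C3 → A3
C4 → A4
B4 → G#5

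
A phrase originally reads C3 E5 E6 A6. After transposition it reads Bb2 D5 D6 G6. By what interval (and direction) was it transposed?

down a major second

From C3 to Bb2 is 2 letter names — a second of some quality.
Bb2 to C3 is 2 semitones, which makes it a major second; the second version is lower, so the direction is down.
Checking another pair — A6 → G6 — gives the same interval.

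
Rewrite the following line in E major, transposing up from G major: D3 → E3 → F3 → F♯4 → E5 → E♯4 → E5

From G up to E is a major sixth; apply that to each pitch.
D3 -> B3
E3 -> C#4
F3 -> D4
F#4 -> D#5
E5 -> C#6
E#4 -> C##5
E5 -> C#6

B3 C#4 D4 D#5 C#6 C##5 C#6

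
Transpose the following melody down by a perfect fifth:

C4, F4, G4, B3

A perfect fifth down from C4 gives F3.
F4 down a perfect fifth is Bb3.
A perfect fifth down from G4 gives C4.
A perfect fifth down from B3 gives E3.

F3 Bb3 C4 E3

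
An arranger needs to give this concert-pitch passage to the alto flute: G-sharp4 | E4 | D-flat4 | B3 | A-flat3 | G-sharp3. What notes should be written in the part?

C#5 A4 Gb4 E4 Db4 C#4

The alto flute sounds a perfect fourth below written, so the written part must be a perfect fourth above concert — transpose each note up.
G#4 becomes C#5
E4 becomes A4
Db4 becomes Gb4
B3 becomes E4
Ab3 becomes Db4
G#3 becomes C#4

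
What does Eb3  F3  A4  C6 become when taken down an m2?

D3 E3 G#4 B5

Eb3 becomes D3
F3 becomes E3
A4 becomes G#4
C6 becomes B5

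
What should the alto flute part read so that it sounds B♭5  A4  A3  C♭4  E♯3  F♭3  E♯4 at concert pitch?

The alto flute sounds a perfect fourth below written, so the written part must be a perfect fourth above concert — transpose each note up.
Bb5 -> Eb6
A4 -> D5
A3 -> D4
Cb4 -> Fb4
E#3 -> A#3
Fb3 -> Bbb3
E#4 -> A#4

Eb6 D5 D4 Fb4 A#3 Bbb3 A#4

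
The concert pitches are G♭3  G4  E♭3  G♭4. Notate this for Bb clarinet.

The Bb clarinet sounds a major second below written, so the written part must be a major second above concert — transpose each note up.
Gb3 to Ab3
G4 to A4
Eb3 to F3
Gb4 to Ab4

Ab3 A4 F3 Ab4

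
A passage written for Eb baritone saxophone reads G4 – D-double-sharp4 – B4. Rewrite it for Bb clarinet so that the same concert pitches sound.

First find concert pitch: the Eb baritone saxophone sounds a major thirteenth below written, so G4 D-double-sharp4 B4 sounds Bb2 F##2 D3.
Then write for Bb clarinet: it sounds a major second below written, so the part must be a major second above concert.
Bb2 → C3
F##2 → G##2
D3 → E3

C3 G##2 E3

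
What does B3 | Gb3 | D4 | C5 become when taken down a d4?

F##3 D3 A#3 G#4

A diminished fourth down from B3 gives F##3.
Gb3 down a diminished fourth is D3.
D4: a fourth down reaches A, and 4 semitones makes it A#3.
C5 down a diminished fourth is G#4.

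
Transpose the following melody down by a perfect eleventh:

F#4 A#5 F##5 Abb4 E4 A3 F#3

F#4 to C#3
A#5 to E#4
F##5 to C##4
Abb4 to Ebb3
E4 to B2
A3 to E2
F#3 to C#2

C#3 E#4 C##4 Ebb3 B2 E2 C#2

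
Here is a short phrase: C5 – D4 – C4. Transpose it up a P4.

A perfect fourth up from C5 gives F5.
D4: a fourth up reaches G, and 5 semitones makes it G4.
C4 up a perfect fourth is F4.

F5 G4 F4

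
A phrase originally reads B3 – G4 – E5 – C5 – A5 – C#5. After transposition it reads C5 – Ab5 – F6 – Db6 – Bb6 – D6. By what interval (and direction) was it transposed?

Take the first pair: B3 → C5. B to C spans 9 letter names, so the interval is some kind of ninth.
B3 to C5 is 13 semitones, which makes it a minor ninth; the second version is higher, so the direction is up.
Checking another pair — C#5 → D6 — gives the same interval.

up a minor ninth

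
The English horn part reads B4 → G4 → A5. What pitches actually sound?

The English horn sounds a perfect fifth below written, so transpose each written note down a perfect fifth.
B4 to E4
G4 to C4
A5 to D5

E4 C4 D5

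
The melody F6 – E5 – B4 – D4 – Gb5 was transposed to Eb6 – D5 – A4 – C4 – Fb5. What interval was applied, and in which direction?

Take the first pair: F6 → Eb6. F to E spans 2 letter names, so the interval is some kind of second.
Eb6 to F6 is 2 semitones, which makes it a major second; the second version is lower, so the direction is down.
Checking another pair — Gb5 → Fb5 — gives the same interval.

down a major second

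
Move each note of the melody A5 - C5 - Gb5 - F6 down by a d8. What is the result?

A5: an octave down reaches A, and 11 semitones makes it A#4.
C5: an octave down reaches C, and 11 semitones makes it C#4.
A diminished octave down from Gb5 gives G4.
F6 down a diminished octave is F#5.

A#4 C#4 G4 F#5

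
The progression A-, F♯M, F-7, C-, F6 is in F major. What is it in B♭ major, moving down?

D- BM Bb-7 F- Bb6

F major down to B♭ major is a perfect fifth; each chord root moves by that interval while the quality stays the same.
A-: root A down a perfect fifth → D, giving D-.
F♯M: root F♯ down a perfect fifth → B, giving BM.
F-7: root F down a perfect fifth → Bb, giving Bb-7.
C-: root C down a perfect fifth → F, giving F-.
F6: root F down a perfect fifth → Bb, giving Bb6.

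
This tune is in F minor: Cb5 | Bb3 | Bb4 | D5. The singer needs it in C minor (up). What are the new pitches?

Gb5 F4 F5 A5

F minor to C minor up is a perfect fifth, so every note moves up by that interval.
Cb5 gives Gb5
Bb3 gives F4
Bb4 gives F5
D5 gives A5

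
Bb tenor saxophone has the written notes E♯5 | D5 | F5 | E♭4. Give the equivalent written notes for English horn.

A#4 G4 Bb4 Ab3

First find concert pitch: the Bb tenor saxophone sounds a major ninth below written, so E♯5 D5 F5 E♭4 sounds D#4 C4 Eb4 Db3.
Then write for English horn: it sounds a perfect fifth below written, so the part must be a perfect fifth above concert.
D#4 → A#4
C4 → G4
Eb4 → Bb4
Db3 → Ab3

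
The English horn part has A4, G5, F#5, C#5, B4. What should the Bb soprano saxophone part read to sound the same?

E4 D5 C#5 G#4 F#4

First find concert pitch: the English horn sounds a perfect fifth below written, so A4 G5 F#5 C#5 B4 sounds D4 C5 B4 F#4 E4.
Then write for Bb soprano saxophone: it sounds a major second below written, so the part must be a major second above concert.
D4 → E4
C5 → D5
B4 → C#5
F#4 → G#4
E4 → F#4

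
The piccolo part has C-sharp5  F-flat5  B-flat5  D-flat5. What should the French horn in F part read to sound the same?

G#6 Cb7 F7 Ab6

First find concert pitch: the piccolo sounds a perfect octave above written, so C-sharp5 F-flat5 B-flat5 D-flat5 sounds C#6 Fb6 Bb6 Db6.
Then write for French horn in F: it sounds a perfect fifth below written, so the part must be a perfect fifth above concert.
C#6 → G#6
Fb6 → Cb7
Bb6 → F7
Db6 → Ab6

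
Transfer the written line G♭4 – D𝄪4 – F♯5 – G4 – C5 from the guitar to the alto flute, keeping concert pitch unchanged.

Cb4 G##3 B4 C4 F4

First find concert pitch: the guitar sounds a perfect octave below written, so G♭4 D𝄪4 F♯5 G4 C5 sounds Gb3 D##3 F#4 G3 C4.
Then write for alto flute: it sounds a perfect fourth below written, so the part must be a perfect fourth above concert.
Gb3 → Cb4
D##3 → G##3
F#4 → B4
G3 → C4
C4 → F4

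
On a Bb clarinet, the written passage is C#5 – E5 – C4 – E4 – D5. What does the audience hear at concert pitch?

Written C4 on the Bb clarinet sounds as Bb3, a major second lower; apply that shift to every note.
C#5 -> B4
E5 -> D5
C4 -> Bb3
E4 -> D4
D5 -> C5

B4 D5 Bb3 D4 C5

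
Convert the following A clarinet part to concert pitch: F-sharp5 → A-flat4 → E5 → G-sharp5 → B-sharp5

D#5 F4 C#5 E#5 G##5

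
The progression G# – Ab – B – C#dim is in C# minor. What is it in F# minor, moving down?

C# minor down to F# minor is a perfect fifth; each chord root moves by that interval while the quality stays the same.
G#: root G# down a perfect fifth → C#, giving C#.
Ab: root Ab down a perfect fifth → Db, giving Db.
B: root B down a perfect fifth → E, giving E.
C#dim: root C# down a perfect fifth → F#, giving F#dim.

C# Db E F#dim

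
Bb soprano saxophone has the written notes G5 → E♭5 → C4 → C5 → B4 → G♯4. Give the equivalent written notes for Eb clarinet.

First find concert pitch: the Bb soprano saxophone sounds a major second below written, so G5 E♭5 C4 C5 B4 G♯4 sounds F5 Db5 Bb3 Bb4 A4 F#4.
Then write for Eb clarinet: it sounds a minor third above written, so the part must be a minor third below concert.
F5 → D5
Db5 → Bb4
Bb3 → G3
Bb4 → G4
A4 → F#4
F#4 → D#4

D5 Bb4 G3 G4 F#4 D#4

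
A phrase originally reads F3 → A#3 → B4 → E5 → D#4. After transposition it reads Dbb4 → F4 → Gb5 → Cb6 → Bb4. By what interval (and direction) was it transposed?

up a diminished sixth

From F3 to Dbb4 is 6 letter names — a sixth of some quality.
F3 to Dbb4 is 7 semitones, which makes it a diminished sixth; the second version is higher, so the direction is up.
Checking another pair — D#4 → Bb4 — gives the same interval.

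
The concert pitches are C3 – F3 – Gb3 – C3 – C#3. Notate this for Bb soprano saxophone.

D3 G3 Ab3 D3 D#3

The Bb soprano saxophone sounds a major second below written, so the written part must be a major second above concert — transpose each note up.
C3 gives D3
F3 gives G3
Gb3 gives Ab3
C3 gives D3
C#3 gives D#3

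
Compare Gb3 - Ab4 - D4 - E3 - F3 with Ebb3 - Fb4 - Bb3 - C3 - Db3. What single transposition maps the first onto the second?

From Gb3 to Ebb3 is 3 letter names — a third of some quality.
Ebb3 to Gb3 is 4 semitones, which makes it a major third; the second version is lower, so the direction is down.
Checking another pair — F3 → Db3 — gives the same interval.

down a major third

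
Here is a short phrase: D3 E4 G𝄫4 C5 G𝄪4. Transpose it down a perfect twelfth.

G1 A2 Cbb3 F3 C##3

D3: a twelfth down reaches G, and 19 semitones makes it G1.
A perfect twelfth down from E4 gives A2.
Gbb4 down a perfect twelfth is Cbb3.
C5 down a perfect twelfth is F3.
G##4: a twelfth down reaches C, and 19 semitones makes it C##3.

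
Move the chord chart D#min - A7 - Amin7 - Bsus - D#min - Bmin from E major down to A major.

E major down to A major is a perfect fifth; each chord root moves by that interval while the quality stays the same.
D#min: root D# down a perfect fifth → G#, giving G#min.
A7: root A down a perfect fifth → D, giving D7.
Amin7: root A down a perfect fifth → D, giving Dmin7.
Bsus: root B down a perfect fifth → E, giving Esus.
D#min: root D# down a perfect fifth → G#, giving G#min.
Bmin: root B down a perfect fifth → E, giving Emin.

G#min D7 Dmin7 Esus G#min Emin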